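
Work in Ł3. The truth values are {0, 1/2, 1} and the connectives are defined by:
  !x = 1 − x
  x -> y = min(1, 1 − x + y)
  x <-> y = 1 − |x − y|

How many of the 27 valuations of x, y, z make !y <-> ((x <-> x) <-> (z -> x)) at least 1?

9

value 1: 9 assignments (counts)
value 1/2: 11 assignments
value 0: 7 assignments
So 9 of the 27 assignments meet the threshold.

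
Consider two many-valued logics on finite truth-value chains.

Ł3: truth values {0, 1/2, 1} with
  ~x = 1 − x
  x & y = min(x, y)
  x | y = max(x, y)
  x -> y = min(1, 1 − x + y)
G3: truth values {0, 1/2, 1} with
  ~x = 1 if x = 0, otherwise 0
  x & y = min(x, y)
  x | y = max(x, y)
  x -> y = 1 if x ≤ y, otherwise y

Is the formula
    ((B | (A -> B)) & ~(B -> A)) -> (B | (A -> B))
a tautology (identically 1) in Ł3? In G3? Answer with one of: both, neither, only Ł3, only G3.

both

In Ł3: every assignment gives 1 — tautology.
In G3: every assignment gives 1 — tautology.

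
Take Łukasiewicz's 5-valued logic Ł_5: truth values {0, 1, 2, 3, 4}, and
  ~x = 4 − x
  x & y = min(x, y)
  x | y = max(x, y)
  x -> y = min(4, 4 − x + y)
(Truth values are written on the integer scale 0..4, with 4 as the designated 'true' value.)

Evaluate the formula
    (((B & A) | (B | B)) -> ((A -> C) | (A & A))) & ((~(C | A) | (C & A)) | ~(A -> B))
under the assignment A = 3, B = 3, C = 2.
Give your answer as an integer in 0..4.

B & A = 3 & 3 = 3
B | B = 3 | 3 = 3
(B & A) | (B | B) = 3 | 3 = 3
A -> C = 3 -> 2 = 3
A & A = 3 & 3 = 3
(A -> C) | (A & A) = 3 | 3 = 3
((B & A) | (B | B)) -> ((A -> C) | (A & A)) = 3 -> 3 = 4
C | A = 2 | 3 = 3
~(C | A) = ~3 = 1
C & A = 2 & 3 = 2
~(C | A) | (C & A) = 1 | 2 = 2
A -> B = 3 -> 3 = 4
~(A -> B) = ~4 = 0
(~(C | A) | (C & A)) | ~(A -> B) = 2 | 0 = 2
(((B & A) | (B | B)) -> ((A -> C) | (A & A))) & ((~(C | A) | (C & A)) | ~(A -> B)) = 4 & 2 = 2

2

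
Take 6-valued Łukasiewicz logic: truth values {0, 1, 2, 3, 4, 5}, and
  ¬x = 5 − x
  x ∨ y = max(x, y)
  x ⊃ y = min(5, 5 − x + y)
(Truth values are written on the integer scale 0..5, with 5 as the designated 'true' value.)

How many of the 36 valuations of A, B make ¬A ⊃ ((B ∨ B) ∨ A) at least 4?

29

value 5: 24 assignments (counts)
value 4: 5 assignments (counts)
value 3: 2 assignments
value 2: 3 assignments
value 1: 1 assignment
value 0: 1 assignment
So 29 of the 36 assignments meet the threshold.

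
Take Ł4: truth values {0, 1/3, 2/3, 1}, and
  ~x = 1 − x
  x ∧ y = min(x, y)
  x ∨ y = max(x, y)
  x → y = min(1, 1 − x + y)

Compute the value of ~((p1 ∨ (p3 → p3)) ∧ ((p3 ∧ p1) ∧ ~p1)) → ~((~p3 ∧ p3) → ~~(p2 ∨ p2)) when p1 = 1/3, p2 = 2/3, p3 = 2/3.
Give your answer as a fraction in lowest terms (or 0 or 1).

p3 → p3 = 2/3 → 2/3 = 1
p1 ∨ (p3 → p3) = 1/3 ∨ 1 = 1
p3 ∧ p1 = 2/3 ∧ 1/3 = 1/3
~p1 = ~1/3 = 2/3
(p3 ∧ p1) ∧ ~p1 = 1/3 ∧ 2/3 = 1/3
(p1 ∨ (p3 → p3)) ∧ ((p3 ∧ p1) ∧ ~p1) = 1 ∧ 1/3 = 1/3
~((p1 ∨ (p3 → p3)) ∧ ((p3 ∧ p1) ∧ ~p1)) = ~1/3 = 2/3
~p3 = ~2/3 = 1/3
~p3 ∧ p3 = 1/3 ∧ 2/3 = 1/3
p2 ∨ p2 = 2/3 ∨ 2/3 = 2/3
~(p2 ∨ p2) = ~2/3 = 1/3
~~(p2 ∨ p2) = ~1/3 = 2/3
(~p3 ∧ p3) → ~~(p2 ∨ p2) = 1/3 → 2/3 = 1
~((~p3 ∧ p3) → ~~(p2 ∨ p2)) = ~1 = 0
~((p1 ∨ (p3 → p3)) ∧ ((p3 ∧ p1) ∧ ~p1)) → ~((~p3 ∧ p3) → ~~(p2 ∨ p2)) = 2/3 → 0 = 1/3

1/3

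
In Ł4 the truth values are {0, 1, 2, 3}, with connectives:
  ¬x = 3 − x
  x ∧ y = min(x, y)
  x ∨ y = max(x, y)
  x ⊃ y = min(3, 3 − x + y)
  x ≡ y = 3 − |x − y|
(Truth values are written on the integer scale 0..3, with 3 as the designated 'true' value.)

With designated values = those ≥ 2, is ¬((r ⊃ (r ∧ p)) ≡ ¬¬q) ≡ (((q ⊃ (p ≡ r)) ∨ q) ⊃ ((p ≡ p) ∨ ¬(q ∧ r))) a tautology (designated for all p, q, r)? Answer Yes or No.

Counterexample: take p = 0, q = 0, r = 2.
r ∧ p = 2 ∧ 0 = 0
r ⊃ (r ∧ p) = 2 ⊃ 0 = 1
¬q = ¬0 = 3
¬¬q = ¬3 = 0
(r ⊃ (r ∧ p)) ≡ ¬¬q = 1 ≡ 0 = 2
¬((r ⊃ (r ∧ p)) ≡ ¬¬q) = ¬2 = 1
p ≡ r = 0 ≡ 2 = 1
q ⊃ (p ≡ r) = 0 ⊃ 1 = 3
(q ⊃ (p ≡ r)) ∨ q = 3 ∨ 0 = 3
p ≡ p = 0 ≡ 0 = 3
q ∧ r = 0 ∧ 2 = 0
¬(q ∧ r) = ¬0 = 3
(p ≡ p) ∨ ¬(q ∧ r) = 3 ∨ 3 = 3
((q ⊃ (p ≡ r)) ∨ q) ⊃ ((p ≡ p) ∨ ¬(q ∧ r)) = 3 ⊃ 3 = 3
¬((r ⊃ (r ∧ p)) ≡ ¬¬q) ≡ (((q ⊃ (p ≡ r)) ∨ q) ⊃ ((p ≡ p) ∨ ¬(q ∧ r))) = 1 ≡ 3 = 1
This gives 1, which is below 2.

No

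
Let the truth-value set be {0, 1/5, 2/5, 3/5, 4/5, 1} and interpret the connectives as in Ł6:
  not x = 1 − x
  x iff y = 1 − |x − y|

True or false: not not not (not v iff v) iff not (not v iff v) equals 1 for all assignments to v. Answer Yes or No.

Yes

v = 0 ↦ 1
v = 1/5 ↦ 1
v = 2/5 ↦ 1
v = 3/5 ↦ 1
v = 4/5 ↦ 1
v = 1 ↦ 1
Every assignment gives a value ≥ 1.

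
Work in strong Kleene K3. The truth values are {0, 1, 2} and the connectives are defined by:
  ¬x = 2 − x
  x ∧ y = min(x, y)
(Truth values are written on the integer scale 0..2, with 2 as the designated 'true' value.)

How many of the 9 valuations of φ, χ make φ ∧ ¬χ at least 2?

1

φ = 0, χ = 0 ↦ 0  <
φ = 0, χ = 1 ↦ 0  <
φ = 0, χ = 2 ↦ 0  <
φ = 1, χ = 0 ↦ 1  <
φ = 1, χ = 1 ↦ 1  <
φ = 1, χ = 2 ↦ 0  <
φ = 2, χ = 0 ↦ 2  ≥
φ = 2, χ = 1 ↦ 1  <
φ = 2, χ = 2 ↦ 0  <
So 1 of the 9 assignments meets the threshold.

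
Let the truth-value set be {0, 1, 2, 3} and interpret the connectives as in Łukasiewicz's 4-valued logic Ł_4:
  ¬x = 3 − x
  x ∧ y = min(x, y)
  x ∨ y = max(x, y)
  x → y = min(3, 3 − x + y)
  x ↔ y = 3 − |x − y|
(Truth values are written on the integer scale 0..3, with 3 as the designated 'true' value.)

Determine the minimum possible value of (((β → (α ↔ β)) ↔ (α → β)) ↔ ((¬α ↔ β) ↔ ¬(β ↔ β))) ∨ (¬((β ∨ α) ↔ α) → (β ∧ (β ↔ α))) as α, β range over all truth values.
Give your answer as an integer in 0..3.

2

Take α = 0, β = 2:
α ↔ β = 0 ↔ 2 = 1
β → (α ↔ β) = 2 → 1 = 2
α → β = 0 → 2 = 3
(β → (α ↔ β)) ↔ (α → β) = 2 ↔ 3 = 2
¬α = ¬0 = 3
¬α ↔ β = 3 ↔ 2 = 2
β ↔ β = 2 ↔ 2 = 3
¬(β ↔ β) = ¬3 = 0
(¬α ↔ β) ↔ ¬(β ↔ β) = 2 ↔ 0 = 1
((β → (α ↔ β)) ↔ (α → β)) ↔ ((¬α ↔ β) ↔ ¬(β ↔ β)) = 2 ↔ 1 = 2
β ∨ α = 2 ∨ 0 = 2
(β ∨ α) ↔ α = 2 ↔ 0 = 1
¬((β ∨ α) ↔ α) = ¬1 = 2
β ↔ α = 2 ↔ 0 = 1
β ∧ (β ↔ α) = 2 ∧ 1 = 1
¬((β ∨ α) ↔ α) → (β ∧ (β ↔ α)) = 2 → 1 = 2
(((β → (α ↔ β)) ↔ (α → β)) ↔ ((¬α ↔ β) ↔ ¬(β ↔ β))) ∨ (¬((β ∨ α) ↔ α) → (β ∧ (β ↔ α))) = 2 ∨ 2 = 2
No assignment yields a value below 2, so this is the minimum.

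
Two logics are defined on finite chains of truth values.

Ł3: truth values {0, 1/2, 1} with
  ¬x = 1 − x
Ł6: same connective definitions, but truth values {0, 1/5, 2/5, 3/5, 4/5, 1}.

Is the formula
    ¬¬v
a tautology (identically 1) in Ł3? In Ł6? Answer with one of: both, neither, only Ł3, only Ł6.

neither

In Ł3: at v = 0 the value is 0 — not a tautology.
In Ł6: at v = 0 the value is 0 — not a tautology.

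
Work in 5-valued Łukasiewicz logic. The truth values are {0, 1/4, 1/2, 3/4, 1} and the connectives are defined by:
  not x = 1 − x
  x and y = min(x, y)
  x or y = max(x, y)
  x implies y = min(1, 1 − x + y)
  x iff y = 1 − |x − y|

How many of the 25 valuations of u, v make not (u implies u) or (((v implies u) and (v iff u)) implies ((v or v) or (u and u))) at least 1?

17

value 1: 17 assignments (counts)
value 3/4: 3 assignments
value 1/2: 3 assignments
value 1/4: 1 assignment
value 0: 1 assignment
So 17 of the 25 assignments meet the threshold.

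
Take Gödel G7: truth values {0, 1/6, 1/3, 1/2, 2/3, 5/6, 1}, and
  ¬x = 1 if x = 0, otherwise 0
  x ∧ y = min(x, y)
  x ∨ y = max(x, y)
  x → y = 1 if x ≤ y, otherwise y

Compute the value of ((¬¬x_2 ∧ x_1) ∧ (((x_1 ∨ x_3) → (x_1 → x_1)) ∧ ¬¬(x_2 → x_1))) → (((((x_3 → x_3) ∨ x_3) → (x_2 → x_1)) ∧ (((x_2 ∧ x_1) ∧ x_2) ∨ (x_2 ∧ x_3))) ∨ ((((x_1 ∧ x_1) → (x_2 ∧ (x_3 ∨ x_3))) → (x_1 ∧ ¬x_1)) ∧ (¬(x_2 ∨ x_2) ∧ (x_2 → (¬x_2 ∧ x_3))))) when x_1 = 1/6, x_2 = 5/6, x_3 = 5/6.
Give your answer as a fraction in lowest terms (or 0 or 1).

1

¬x_2 = ¬5/6 = 0
¬¬x_2 = ¬0 = 1
¬¬x_2 ∧ x_1 = 1 ∧ 1/6 = 1/6
x_1 ∨ x_3 = 1/6 ∨ 5/6 = 5/6
x_1 → x_1 = 1/6 → 1/6 = 1
(x_1 ∨ x_3) → (x_1 → x_1) = 5/6 → 1 = 1
x_2 → x_1 = 5/6 → 1/6 = 1/6
¬(x_2 → x_1) = ¬1/6 = 0
¬¬(x_2 → x_1) = ¬0 = 1
((x_1 ∨ x_3) → (x_1 → x_1)) ∧ ¬¬(x_2 → x_1) = 1 ∧ 1 = 1
(¬¬x_2 ∧ x_1) ∧ (((x_1 ∨ x_3) → (x_1 → x_1)) ∧ ¬¬(x_2 → x_1)) = 1/6 ∧ 1 = 1/6
x_3 → x_3 = 5/6 → 5/6 = 1
(x_3 → x_3) ∨ x_3 = 1 ∨ 5/6 = 1
x_2 → x_1 = 5/6 → 1/6 = 1/6
((x_3 → x_3) ∨ x_3) → (x_2 → x_1) = 1 → 1/6 = 1/6
x_2 ∧ x_1 = 5/6 ∧ 1/6 = 1/6
(x_2 ∧ x_1) ∧ x_2 = 1/6 ∧ 5/6 = 1/6
x_2 ∧ x_3 = 5/6 ∧ 5/6 = 5/6
((x_2 ∧ x_1) ∧ x_2) ∨ (x_2 ∧ x_3) = 1/6 ∨ 5/6 = 5/6
(((x_3 → x_3) ∨ x_3) → (x_2 → x_1)) ∧ (((x_2 ∧ x_1) ∧ x_2) ∨ (x_2 ∧ x_3)) = 1/6 ∧ 5/6 = 1/6
x_1 ∧ x_1 = 1/6 ∧ 1/6 = 1/6
x_3 ∨ x_3 = 5/6 ∨ 5/6 = 5/6
x_2 ∧ (x_3 ∨ x_3) = 5/6 ∧ 5/6 = 5/6
(x_1 ∧ x_1) → (x_2 ∧ (x_3 ∨ x_3)) = 1/6 → 5/6 = 1
¬x_1 = ¬1/6 = 0
x_1 ∧ ¬x_1 = 1/6 ∧ 0 = 0
((x_1 ∧ x_1) → (x_2 ∧ (x_3 ∨ x_3))) → (x_1 ∧ ¬x_1) = 1 → 0 = 0
x_2 ∨ x_2 = 5/6 ∨ 5/6 = 5/6
¬(x_2 ∨ x_2) = ¬5/6 = 0
¬x_2 = ¬5/6 = 0
¬x_2 ∧ x_3 = 0 ∧ 5/6 = 0
x_2 → (¬x_2 ∧ x_3) = 5/6 → 0 = 0
¬(x_2 ∨ x_2) ∧ (x_2 → (¬x_2 ∧ x_3)) = 0 ∧ 0 = 0
(((x_1 ∧ x_1) → (x_2 ∧ (x_3 ∨ x_3))) → (x_1 ∧ ¬x_1)) ∧ (¬(x_2 ∨ x_2) ∧ (x_2 → (¬x_2 ∧ x_3))) = 0 ∧ 0 = 0
((((x_3 → x_3) ∨ x_3) → (x_2 → x_1)) ∧ (((x_2 ∧ x_1) ∧ x_2) ∨ (x_2 ∧ x_3))) ∨ ((((x_1 ∧ x_1) → (x_2 ∧ (x_3 ∨ x_3))) → (x_1 ∧ ¬x_1)) ∧ (¬(x_2 ∨ x_2) ∧ (x_2 → (¬x_2 ∧ x_3)))) = 1/6 ∨ 0 = 1/6
((¬¬x_2 ∧ x_1) ∧ (((x_1 ∨ x_3) → (x_1 → x_1)) ∧ ¬¬(x_2 → x_1))) → (((((x_3 → x_3) ∨ x_3) → (x_2 → x_1)) ∧ (((x_2 ∧ x_1) ∧ x_2) ∨ (x_2 ∧ x_3))) ∨ ((((x_1 ∧ x_1) → (x_2 ∧ (x_3 ∨ x_3))) → (x_1 ∧ ¬x_1)) ∧ (¬(x_2 ∨ x_2) ∧ (x_2 → (¬x_2 ∧ x_3))))) = 1/6 → 1/6 = 1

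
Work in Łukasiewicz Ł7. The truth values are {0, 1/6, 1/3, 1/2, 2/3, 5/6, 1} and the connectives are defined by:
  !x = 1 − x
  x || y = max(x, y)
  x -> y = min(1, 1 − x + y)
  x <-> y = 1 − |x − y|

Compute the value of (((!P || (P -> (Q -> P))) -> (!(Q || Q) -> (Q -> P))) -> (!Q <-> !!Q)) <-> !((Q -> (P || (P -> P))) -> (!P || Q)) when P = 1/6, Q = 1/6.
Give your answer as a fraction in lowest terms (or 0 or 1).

5/6

!P = !1/6 = 5/6
Q -> P = 1/6 -> 1/6 = 1
P -> (Q -> P) = 1/6 -> 1 = 1
!P || (P -> (Q -> P)) = 5/6 || 1 = 1
Q || Q = 1/6 || 1/6 = 1/6
!(Q || Q) = !1/6 = 5/6
Q -> P = 1/6 -> 1/6 = 1
!(Q || Q) -> (Q -> P) = 5/6 -> 1 = 1
(!P || (P -> (Q -> P))) -> (!(Q || Q) -> (Q -> P)) = 1 -> 1 = 1
!Q = !1/6 = 5/6
!Q = !1/6 = 5/6
!!Q = !5/6 = 1/6
!Q <-> !!Q = 5/6 <-> 1/6 = 1/3
((!P || (P -> (Q -> P))) -> (!(Q || Q) -> (Q -> P))) -> (!Q <-> !!Q) = 1 -> 1/3 = 1/3
P -> P = 1/6 -> 1/6 = 1
P || (P -> P) = 1/6 || 1 = 1
Q -> (P || (P -> P)) = 1/6 -> 1 = 1
!P = !1/6 = 5/6
!P || Q = 5/6 || 1/6 = 5/6
(Q -> (P || (P -> P))) -> (!P || Q) = 1 -> 5/6 = 5/6
!((Q -> (P || (P -> P))) -> (!P || Q)) = !5/6 = 1/6
(((!P || (P -> (Q -> P))) -> (!(Q || Q) -> (Q -> P))) -> (!Q <-> !!Q)) <-> !((Q -> (P || (P -> P))) -> (!P || Q)) = 1/3 <-> 1/6 = 5/6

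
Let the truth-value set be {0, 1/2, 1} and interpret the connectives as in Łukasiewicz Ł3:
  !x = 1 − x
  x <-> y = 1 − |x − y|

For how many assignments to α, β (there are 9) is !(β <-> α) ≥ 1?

2

α = 0, β = 0 ↦ 0  <
α = 0, β = 1/2 ↦ 1/2  <
α = 0, β = 1 ↦ 1  ≥
α = 1/2, β = 0 ↦ 1/2  <
α = 1/2, β = 1/2 ↦ 0  <
α = 1/2, β = 1 ↦ 1/2  <
α = 1, β = 0 ↦ 1  ≥
α = 1, β = 1/2 ↦ 1/2  <
α = 1, β = 1 ↦ 0  <
So 2 of the 9 assignments meet the threshold.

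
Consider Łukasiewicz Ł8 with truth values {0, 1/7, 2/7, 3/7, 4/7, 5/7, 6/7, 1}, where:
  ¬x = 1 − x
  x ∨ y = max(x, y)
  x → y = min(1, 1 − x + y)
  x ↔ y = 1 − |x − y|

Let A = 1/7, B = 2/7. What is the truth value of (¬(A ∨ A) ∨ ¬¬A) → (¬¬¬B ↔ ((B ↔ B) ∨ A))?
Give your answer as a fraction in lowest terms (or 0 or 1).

6/7

A ∨ A = 1/7 ∨ 1/7 = 1/7
¬(A ∨ A) = ¬1/7 = 6/7
¬A = ¬1/7 = 6/7
¬¬A = ¬6/7 = 1/7
¬(A ∨ A) ∨ ¬¬A = 6/7 ∨ 1/7 = 6/7
¬B = ¬2/7 = 5/7
¬¬B = ¬5/7 = 2/7
¬¬¬B = ¬2/7 = 5/7
B ↔ B = 2/7 ↔ 2/7 = 1
(B ↔ B) ∨ A = 1 ∨ 1/7 = 1
¬¬¬B ↔ ((B ↔ B) ∨ A) = 5/7 ↔ 1 = 5/7
(¬(A ∨ A) ∨ ¬¬A) → (¬¬¬B ↔ ((B ↔ B) ∨ A)) = 6/7 → 5/7 = 6/7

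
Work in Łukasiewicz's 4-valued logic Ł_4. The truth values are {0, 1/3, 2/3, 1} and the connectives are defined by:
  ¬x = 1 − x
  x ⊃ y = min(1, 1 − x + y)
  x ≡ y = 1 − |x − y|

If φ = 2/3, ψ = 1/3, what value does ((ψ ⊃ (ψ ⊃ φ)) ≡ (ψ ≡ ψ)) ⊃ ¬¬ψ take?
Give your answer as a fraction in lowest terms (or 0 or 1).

ψ ⊃ φ = 1/3 ⊃ 2/3 = 1
ψ ⊃ (ψ ⊃ φ) = 1/3 ⊃ 1 = 1
ψ ≡ ψ = 1/3 ≡ 1/3 = 1
(ψ ⊃ (ψ ⊃ φ)) ≡ (ψ ≡ ψ) = 1 ≡ 1 = 1
¬ψ = ¬1/3 = 2/3
¬¬ψ = ¬2/3 = 1/3
((ψ ⊃ (ψ ⊃ φ)) ≡ (ψ ≡ ψ)) ⊃ ¬¬ψ = 1 ⊃ 1/3 = 1/3

1/3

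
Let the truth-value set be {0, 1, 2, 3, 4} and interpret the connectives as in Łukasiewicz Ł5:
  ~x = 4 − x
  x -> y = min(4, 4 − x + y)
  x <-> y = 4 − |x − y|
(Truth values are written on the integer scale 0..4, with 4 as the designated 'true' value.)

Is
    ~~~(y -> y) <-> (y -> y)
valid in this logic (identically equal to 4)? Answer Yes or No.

No

Counterexample: take y = 0.
y -> y = 0 -> 0 = 4
~(y -> y) = ~4 = 0
~~(y -> y) = ~0 = 4
~~~(y -> y) = ~4 = 0
~~~(y -> y) <-> (y -> y) = 0 <-> 4 = 0
This gives 0 ≠ 4.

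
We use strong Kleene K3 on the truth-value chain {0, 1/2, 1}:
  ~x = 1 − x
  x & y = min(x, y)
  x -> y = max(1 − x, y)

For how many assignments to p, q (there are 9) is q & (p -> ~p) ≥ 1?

1

p = 0, q = 0 ↦ 0  <
p = 0, q = 1/2 ↦ 1/2  <
p = 0, q = 1 ↦ 1  ≥
p = 1/2, q = 0 ↦ 0  <
p = 1/2, q = 1/2 ↦ 1/2  <
p = 1/2, q = 1 ↦ 1/2  <
p = 1, q = 0 ↦ 0  <
p = 1, q = 1/2 ↦ 0  <
p = 1, q = 1 ↦ 0  <
So 1 of the 9 assignments meets the threshold.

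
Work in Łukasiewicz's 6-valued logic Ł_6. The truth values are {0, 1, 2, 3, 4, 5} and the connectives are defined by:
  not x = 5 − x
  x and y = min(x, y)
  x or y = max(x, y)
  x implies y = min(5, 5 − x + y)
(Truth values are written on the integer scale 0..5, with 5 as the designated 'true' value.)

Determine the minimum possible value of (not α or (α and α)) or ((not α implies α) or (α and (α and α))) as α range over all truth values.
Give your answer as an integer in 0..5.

Take α = 1:
not α = not 1 = 4
α and α = 1 and 1 = 1
not α or (α and α) = 4 or 1 = 4
not α = not 1 = 4
not α implies α = 4 implies 1 = 2
α and α = 1 and 1 = 1
α and (α and α) = 1 and 1 = 1
(not α implies α) or (α and (α and α)) = 2 or 1 = 2
(not α or (α and α)) or ((not α implies α) or (α and (α and α))) = 4 or 2 = 4
No assignment yields a value below 4, so this is the minimum.

4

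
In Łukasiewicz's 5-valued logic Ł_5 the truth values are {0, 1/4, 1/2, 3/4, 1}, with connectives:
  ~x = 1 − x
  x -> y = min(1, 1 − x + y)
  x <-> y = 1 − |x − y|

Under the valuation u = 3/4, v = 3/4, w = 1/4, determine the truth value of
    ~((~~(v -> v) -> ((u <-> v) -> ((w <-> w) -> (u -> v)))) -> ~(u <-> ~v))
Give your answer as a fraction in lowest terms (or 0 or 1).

1/2

v -> v = 3/4 -> 3/4 = 1
~(v -> v) = ~1 = 0
~~(v -> v) = ~0 = 1
u <-> v = 3/4 <-> 3/4 = 1
w <-> w = 1/4 <-> 1/4 = 1
u -> v = 3/4 -> 3/4 = 1
(w <-> w) -> (u -> v) = 1 -> 1 = 1
(u <-> v) -> ((w <-> w) -> (u -> v)) = 1 -> 1 = 1
~~(v -> v) -> ((u <-> v) -> ((w <-> w) -> (u -> v))) = 1 -> 1 = 1
~v = ~3/4 = 1/4
u <-> ~v = 3/4 <-> 1/4 = 1/2
~(u <-> ~v) = ~1/2 = 1/2
(~~(v -> v) -> ((u <-> v) -> ((w <-> w) -> (u -> v)))) -> ~(u <-> ~v) = 1 -> 1/2 = 1/2
~((~~(v -> v) -> ((u <-> v) -> ((w <-> w) -> (u -> v)))) -> ~(u <-> ~v)) = ~1/2 = 1/2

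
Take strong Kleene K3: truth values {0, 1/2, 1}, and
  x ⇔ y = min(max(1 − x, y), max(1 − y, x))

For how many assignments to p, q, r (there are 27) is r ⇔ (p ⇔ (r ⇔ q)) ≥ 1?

4

value 1: 4 assignments (counts)
value 1/2: 19 assignments
value 0: 4 assignments
So 4 of the 27 assignments meet the threshold.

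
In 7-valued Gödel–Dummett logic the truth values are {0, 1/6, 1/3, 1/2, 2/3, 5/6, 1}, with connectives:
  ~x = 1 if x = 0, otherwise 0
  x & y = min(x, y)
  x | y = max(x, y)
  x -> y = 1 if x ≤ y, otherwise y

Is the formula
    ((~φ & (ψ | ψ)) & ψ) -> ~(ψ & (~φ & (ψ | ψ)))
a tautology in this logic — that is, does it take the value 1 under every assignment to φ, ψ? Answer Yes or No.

Counterexample: take φ = 0, ψ = 1/6.
~φ = ~0 = 1
ψ | ψ = 1/6 | 1/6 = 1/6
~φ & (ψ | ψ) = 1 & 1/6 = 1/6
(~φ & (ψ | ψ)) & ψ = 1/6 & 1/6 = 1/6
ψ & (~φ & (ψ | ψ)) = 1/6 & 1/6 = 1/6
~(ψ & (~φ & (ψ | ψ))) = ~1/6 = 0
((~φ & (ψ | ψ)) & ψ) -> ~(ψ & (~φ & (ψ | ψ))) = 1/6 -> 0 = 0
This gives 0 ≠ 1.

No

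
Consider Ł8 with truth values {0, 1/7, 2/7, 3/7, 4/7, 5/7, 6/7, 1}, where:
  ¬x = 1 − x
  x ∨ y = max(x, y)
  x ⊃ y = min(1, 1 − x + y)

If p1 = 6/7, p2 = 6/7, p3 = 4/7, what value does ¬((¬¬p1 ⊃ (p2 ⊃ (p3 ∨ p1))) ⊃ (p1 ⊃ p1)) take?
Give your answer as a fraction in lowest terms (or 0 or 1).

0

¬p1 = ¬6/7 = 1/7
¬¬p1 = ¬1/7 = 6/7
p3 ∨ p1 = 4/7 ∨ 6/7 = 6/7
p2 ⊃ (p3 ∨ p1) = 6/7 ⊃ 6/7 = 1
¬¬p1 ⊃ (p2 ⊃ (p3 ∨ p1)) = 6/7 ⊃ 1 = 1
p1 ⊃ p1 = 6/7 ⊃ 6/7 = 1
(¬¬p1 ⊃ (p2 ⊃ (p3 ∨ p1))) ⊃ (p1 ⊃ p1) = 1 ⊃ 1 = 1
¬((¬¬p1 ⊃ (p2 ⊃ (p3 ∨ p1))) ⊃ (p1 ⊃ p1)) = ¬1 = 0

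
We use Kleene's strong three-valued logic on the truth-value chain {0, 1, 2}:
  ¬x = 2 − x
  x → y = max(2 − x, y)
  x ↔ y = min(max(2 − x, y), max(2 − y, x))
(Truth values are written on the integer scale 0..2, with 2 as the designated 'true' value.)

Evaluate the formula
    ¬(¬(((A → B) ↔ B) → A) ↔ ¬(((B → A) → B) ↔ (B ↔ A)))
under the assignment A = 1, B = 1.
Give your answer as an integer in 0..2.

1

A → B = 1 → 1 = 1
(A → B) ↔ B = 1 ↔ 1 = 1
((A → B) ↔ B) → A = 1 → 1 = 1
¬(((A → B) ↔ B) → A) = ¬1 = 1
B → A = 1 → 1 = 1
(B → A) → B = 1 → 1 = 1
B ↔ A = 1 ↔ 1 = 1
((B → A) → B) ↔ (B ↔ A) = 1 ↔ 1 = 1
¬(((B → A) → B) ↔ (B ↔ A)) = ¬1 = 1
¬(((A → B) ↔ B) → A) ↔ ¬(((B → A) → B) ↔ (B ↔ A)) = 1 ↔ 1 = 1
¬(¬(((A → B) ↔ B) → A) ↔ ¬(((B → A) → B) ↔ (B ↔ A))) = ¬1 = 1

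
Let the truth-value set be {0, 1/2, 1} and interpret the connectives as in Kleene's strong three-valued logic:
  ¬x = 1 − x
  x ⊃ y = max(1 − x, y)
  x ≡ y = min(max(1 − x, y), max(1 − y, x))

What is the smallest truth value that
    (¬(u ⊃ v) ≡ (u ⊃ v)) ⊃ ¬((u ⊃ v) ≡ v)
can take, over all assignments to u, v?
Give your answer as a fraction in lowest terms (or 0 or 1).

1/2

Take u = 1/2, v = 0:
u ⊃ v = 1/2 ⊃ 0 = 1/2
¬(u ⊃ v) = ¬1/2 = 1/2
u ⊃ v = 1/2 ⊃ 0 = 1/2
¬(u ⊃ v) ≡ (u ⊃ v) = 1/2 ≡ 1/2 = 1/2
u ⊃ v = 1/2 ⊃ 0 = 1/2
(u ⊃ v) ≡ v = 1/2 ≡ 0 = 1/2
¬((u ⊃ v) ≡ v) = ¬1/2 = 1/2
(¬(u ⊃ v) ≡ (u ⊃ v)) ⊃ ¬((u ⊃ v) ≡ v) = 1/2 ⊃ 1/2 = 1/2
No assignment yields a value below 1/2, so this is the minimum.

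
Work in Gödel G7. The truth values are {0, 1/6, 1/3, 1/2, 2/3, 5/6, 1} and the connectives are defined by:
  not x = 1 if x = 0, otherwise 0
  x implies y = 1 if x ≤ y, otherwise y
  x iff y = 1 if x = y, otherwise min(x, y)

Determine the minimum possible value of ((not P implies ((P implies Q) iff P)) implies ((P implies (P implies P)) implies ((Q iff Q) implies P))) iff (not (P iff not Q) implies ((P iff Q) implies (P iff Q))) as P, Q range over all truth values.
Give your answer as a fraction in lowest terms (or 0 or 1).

Take P = 1/6, Q = 0:
not P = not 1/6 = 0
P implies Q = 1/6 implies 0 = 0
(P implies Q) iff P = 0 iff 1/6 = 0
not P implies ((P implies Q) iff P) = 0 implies 0 = 1
P implies P = 1/6 implies 1/6 = 1
P implies (P implies P) = 1/6 implies 1 = 1
Q iff Q = 0 iff 0 = 1
(Q iff Q) implies P = 1 implies 1/6 = 1/6
(P implies (P implies P)) implies ((Q iff Q) implies P) = 1 implies 1/6 = 1/6
(not P implies ((P implies Q) iff P)) implies ((P implies (P implies P)) implies ((Q iff Q) implies P)) = 1 implies 1/6 = 1/6
not Q = not 0 = 1
P iff not Q = 1/6 iff 1 = 1/6
not (P iff not Q) = not 1/6 = 0
P iff Q = 1/6 iff 0 = 0
P iff Q = 1/6 iff 0 = 0
(P iff Q) implies (P iff Q) = 0 implies 0 = 1
not (P iff not Q) implies ((P iff Q) implies (P iff Q)) = 0 implies 1 = 1
((not P implies ((P implies Q) iff P)) implies ((P implies (P implies P)) implies ((Q iff Q) implies P))) iff (not (P iff not Q) implies ((P iff Q) implies (P iff Q))) = 1/6 iff 1 = 1/6
No assignment yields a value below 1/6, so this is the minimum.

1/6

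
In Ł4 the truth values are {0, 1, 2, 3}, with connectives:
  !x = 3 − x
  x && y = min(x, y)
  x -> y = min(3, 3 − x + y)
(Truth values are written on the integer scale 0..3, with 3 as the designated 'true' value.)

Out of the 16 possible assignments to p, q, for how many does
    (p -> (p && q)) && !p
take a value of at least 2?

8

p = 0, q = 0 ↦ 3  ≥
p = 0, q = 1 ↦ 3  ≥
p = 0, q = 2 ↦ 3  ≥
p = 0, q = 3 ↦ 3  ≥
p = 1, q = 0 ↦ 2  ≥
p = 1, q = 1 ↦ 2  ≥
p = 1, q = 2 ↦ 2  ≥
p = 1, q = 3 ↦ 2  ≥
p = 2, q = 0 ↦ 1  <
p = 2, q = 1 ↦ 1  <
p = 2, q = 2 ↦ 1  <
p = 2, q = 3 ↦ 1  <
p = 3, q = 0 ↦ 0  <
p = 3, q = 1 ↦ 0  <
p = 3, q = 2 ↦ 0  <
p = 3, q = 3 ↦ 0  <
So 8 of the 16 assignments meet the threshold.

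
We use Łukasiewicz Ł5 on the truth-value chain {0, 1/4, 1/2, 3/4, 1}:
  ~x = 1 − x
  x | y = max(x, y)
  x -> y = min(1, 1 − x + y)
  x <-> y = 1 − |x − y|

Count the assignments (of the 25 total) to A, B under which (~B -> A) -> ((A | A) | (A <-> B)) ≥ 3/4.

20

value 1: 16 assignments (counts)
value 3/4: 4 assignments (counts)
value 1/2: 3 assignments
value 1/4: 1 assignment
value 0: 1 assignment
So 20 of the 25 assignments meet the threshold.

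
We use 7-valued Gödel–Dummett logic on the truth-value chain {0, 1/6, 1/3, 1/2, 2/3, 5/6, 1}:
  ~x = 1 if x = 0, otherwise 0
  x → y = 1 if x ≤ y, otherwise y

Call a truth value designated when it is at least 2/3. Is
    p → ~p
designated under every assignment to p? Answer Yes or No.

Counterexample: take p = 1/6.
~p = ~1/6 = 0
p → ~p = 1/6 → 0 = 0
This gives 0, which is below 2/3.

No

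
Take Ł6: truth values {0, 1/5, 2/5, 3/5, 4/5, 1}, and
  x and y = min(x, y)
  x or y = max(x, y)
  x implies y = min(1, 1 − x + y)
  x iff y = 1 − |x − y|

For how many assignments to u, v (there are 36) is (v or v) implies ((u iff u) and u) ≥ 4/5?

26

value 1: 21 assignments (counts)
value 4/5: 5 assignments (counts)
value 3/5: 4 assignments
value 2/5: 3 assignments
value 1/5: 2 assignments
value 0: 1 assignment
So 26 of the 36 assignments meet the threshold.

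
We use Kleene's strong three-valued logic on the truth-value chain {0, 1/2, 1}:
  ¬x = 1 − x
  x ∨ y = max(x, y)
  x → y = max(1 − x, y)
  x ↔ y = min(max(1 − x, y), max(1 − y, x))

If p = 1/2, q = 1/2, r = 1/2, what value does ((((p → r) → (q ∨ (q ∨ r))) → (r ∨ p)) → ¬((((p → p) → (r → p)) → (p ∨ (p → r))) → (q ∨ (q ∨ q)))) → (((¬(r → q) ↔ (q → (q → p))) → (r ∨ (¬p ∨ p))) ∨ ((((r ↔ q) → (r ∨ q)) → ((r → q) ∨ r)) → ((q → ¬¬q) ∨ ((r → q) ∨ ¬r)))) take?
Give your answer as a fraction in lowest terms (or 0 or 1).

p → r = 1/2 → 1/2 = 1/2
q ∨ r = 1/2 ∨ 1/2 = 1/2
q ∨ (q ∨ r) = 1/2 ∨ 1/2 = 1/2
(p → r) → (q ∨ (q ∨ r)) = 1/2 → 1/2 = 1/2
r ∨ p = 1/2 ∨ 1/2 = 1/2
((p → r) → (q ∨ (q ∨ r))) → (r ∨ p) = 1/2 → 1/2 = 1/2
p → p = 1/2 → 1/2 = 1/2
r → p = 1/2 → 1/2 = 1/2
(p → p) → (r → p) = 1/2 → 1/2 = 1/2
p → r = 1/2 → 1/2 = 1/2
p ∨ (p → r) = 1/2 ∨ 1/2 = 1/2
((p → p) → (r → p)) → (p ∨ (p → r)) = 1/2 → 1/2 = 1/2
q ∨ q = 1/2 ∨ 1/2 = 1/2
q ∨ (q ∨ q) = 1/2 ∨ 1/2 = 1/2
(((p → p) → (r → p)) → (p ∨ (p → r))) → (q ∨ (q ∨ q)) = 1/2 → 1/2 = 1/2
¬((((p → p) → (r → p)) → (p ∨ (p → r))) → (q ∨ (q ∨ q))) = ¬1/2 = 1/2
(((p → r) → (q ∨ (q ∨ r))) → (r ∨ p)) → ¬((((p → p) → (r → p)) → (p ∨ (p → r))) → (q ∨ (q ∨ q))) = 1/2 → 1/2 = 1/2
r → q = 1/2 → 1/2 = 1/2
¬(r → q) = ¬1/2 = 1/2
q → p = 1/2 → 1/2 = 1/2
q → (q → p) = 1/2 → 1/2 = 1/2
¬(r → q) ↔ (q → (q → p)) = 1/2 ↔ 1/2 = 1/2
¬p = ¬1/2 = 1/2
¬p ∨ p = 1/2 ∨ 1/2 = 1/2
r ∨ (¬p ∨ p) = 1/2 ∨ 1/2 = 1/2
(¬(r → q) ↔ (q → (q → p))) → (r ∨ (¬p ∨ p)) = 1/2 → 1/2 = 1/2
r ↔ q = 1/2 ↔ 1/2 = 1/2
r ∨ q = 1/2 ∨ 1/2 = 1/2
(r ↔ q) → (r ∨ q) = 1/2 → 1/2 = 1/2
r → q = 1/2 → 1/2 = 1/2
(r → q) ∨ r = 1/2 ∨ 1/2 = 1/2
((r ↔ q) → (r ∨ q)) → ((r → q) ∨ r) = 1/2 → 1/2 = 1/2
¬q = ¬1/2 = 1/2
¬¬q = ¬1/2 = 1/2
q → ¬¬q = 1/2 → 1/2 = 1/2
r → q = 1/2 → 1/2 = 1/2
¬r = ¬1/2 = 1/2
(r → q) ∨ ¬r = 1/2 ∨ 1/2 = 1/2
(q → ¬¬q) ∨ ((r → q) ∨ ¬r) = 1/2 ∨ 1/2 = 1/2
(((r ↔ q) → (r ∨ q)) → ((r → q) ∨ r)) → ((q → ¬¬q) ∨ ((r → q) ∨ ¬r)) = 1/2 → 1/2 = 1/2
((¬(r → q) ↔ (q → (q → p))) → (r ∨ (¬p ∨ p))) ∨ ((((r ↔ q) → (r ∨ q)) → ((r → q) ∨ r)) → ((q → ¬¬q) ∨ ((r → q) ∨ ¬r))) = 1/2 ∨ 1/2 = 1/2
((((p → r) → (q ∨ (q ∨ r))) → (r ∨ p)) → ¬((((p → p) → (r → p)) → (p ∨ (p → r))) → (q ∨ (q ∨ q)))) → (((¬(r → q) ↔ (q → (q → p))) → (r ∨ (¬p ∨ p))) ∨ ((((r ↔ q) → (r ∨ q)) → ((r → q) ∨ r)) → ((q → ¬¬q) ∨ ((r → q) ∨ ¬r)))) = 1/2 → 1/2 = 1/2

1/2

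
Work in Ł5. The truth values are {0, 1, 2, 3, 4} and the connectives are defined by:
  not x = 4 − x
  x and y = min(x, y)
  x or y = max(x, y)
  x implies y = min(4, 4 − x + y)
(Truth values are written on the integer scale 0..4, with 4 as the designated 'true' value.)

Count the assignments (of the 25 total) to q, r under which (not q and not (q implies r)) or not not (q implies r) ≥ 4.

15

value 4: 15 assignments (counts)
value 3: 4 assignments
value 2: 3 assignments
value 1: 2 assignments
value 0: 1 assignment
So 15 of the 25 assignments meet the threshold.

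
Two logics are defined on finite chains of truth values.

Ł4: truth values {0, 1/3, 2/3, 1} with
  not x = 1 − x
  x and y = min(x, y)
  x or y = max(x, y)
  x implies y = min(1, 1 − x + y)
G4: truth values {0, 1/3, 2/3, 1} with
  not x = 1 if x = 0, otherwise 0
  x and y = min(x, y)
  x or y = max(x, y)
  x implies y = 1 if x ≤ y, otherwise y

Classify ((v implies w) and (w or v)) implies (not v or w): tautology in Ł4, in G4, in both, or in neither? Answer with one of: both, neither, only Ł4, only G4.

only G4

In Ł4: at v = 2/3, w = 1/3 the value is 2/3 — not a tautology.
In G4: every assignment gives 1 — tautology.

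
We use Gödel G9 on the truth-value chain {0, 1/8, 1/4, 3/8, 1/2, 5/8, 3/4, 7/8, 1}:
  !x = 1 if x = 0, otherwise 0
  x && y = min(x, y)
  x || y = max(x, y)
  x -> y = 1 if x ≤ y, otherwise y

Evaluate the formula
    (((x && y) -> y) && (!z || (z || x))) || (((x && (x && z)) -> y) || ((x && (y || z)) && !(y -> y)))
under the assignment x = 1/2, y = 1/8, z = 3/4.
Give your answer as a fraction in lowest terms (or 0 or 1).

3/4

x && y = 1/2 && 1/8 = 1/8
(x && y) -> y = 1/8 -> 1/8 = 1
!z = !3/4 = 0
z || x = 3/4 || 1/2 = 3/4
!z || (z || x) = 0 || 3/4 = 3/4
((x && y) -> y) && (!z || (z || x)) = 1 && 3/4 = 3/4
x && z = 1/2 && 3/4 = 1/2
x && (x && z) = 1/2 && 1/2 = 1/2
(x && (x && z)) -> y = 1/2 -> 1/8 = 1/8
y || z = 1/8 || 3/4 = 3/4
x && (y || z) = 1/2 && 3/4 = 1/2
y -> y = 1/8 -> 1/8 = 1
!(y -> y) = !1 = 0
(x && (y || z)) && !(y -> y) = 1/2 && 0 = 0
((x && (x && z)) -> y) || ((x && (y || z)) && !(y -> y)) = 1/8 || 0 = 1/8
(((x && y) -> y) && (!z || (z || x))) || (((x && (x && z)) -> y) || ((x && (y || z)) && !(y -> y))) = 3/4 || 1/8 = 3/4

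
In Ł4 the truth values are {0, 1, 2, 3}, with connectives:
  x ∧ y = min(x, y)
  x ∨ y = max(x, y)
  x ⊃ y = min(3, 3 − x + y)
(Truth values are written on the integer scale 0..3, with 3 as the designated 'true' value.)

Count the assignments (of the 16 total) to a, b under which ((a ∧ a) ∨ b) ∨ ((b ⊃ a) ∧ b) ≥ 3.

7

a = 0, b = 0 ↦ 0  <
a = 0, b = 1 ↦ 1  <
a = 0, b = 2 ↦ 2  <
a = 0, b = 3 ↦ 3  ≥
a = 1, b = 0 ↦ 1  <
a = 1, b = 1 ↦ 1  <
a = 1, b = 2 ↦ 2  <
a = 1, b = 3 ↦ 3  ≥
a = 2, b = 0 ↦ 2  <
a = 2, b = 1 ↦ 2  <
a = 2, b = 2 ↦ 2  <
a = 2, b = 3 ↦ 3  ≥
a = 3, b = 0 ↦ 3  ≥
a = 3, b = 1 ↦ 3  ≥
a = 3, b = 2 ↦ 3  ≥
a = 3, b = 3 ↦ 3  ≥
So 7 of the 16 assignments meet the threshold.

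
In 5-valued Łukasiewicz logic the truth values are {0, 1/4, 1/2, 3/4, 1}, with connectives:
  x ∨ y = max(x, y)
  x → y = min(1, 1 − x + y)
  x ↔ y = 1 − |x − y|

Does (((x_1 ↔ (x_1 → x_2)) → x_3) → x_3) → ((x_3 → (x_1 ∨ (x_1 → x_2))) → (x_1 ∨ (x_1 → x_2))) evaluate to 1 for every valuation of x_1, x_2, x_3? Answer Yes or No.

Counterexample: take x_1 = 1/2, x_2 = 0, x_3 = 0.
x_1 → x_2 = 1/2 → 0 = 1/2
x_1 ↔ (x_1 → x_2) = 1/2 ↔ 1/2 = 1
(x_1 ↔ (x_1 → x_2)) → x_3 = 1 → 0 = 0
((x_1 ↔ (x_1 → x_2)) → x_3) → x_3 = 0 → 0 = 1
x_1 → x_2 = 1/2 → 0 = 1/2
x_1 ∨ (x_1 → x_2) = 1/2 ∨ 1/2 = 1/2
x_3 → (x_1 ∨ (x_1 → x_2)) = 0 → 1/2 = 1
x_1 → x_2 = 1/2 → 0 = 1/2
x_1 ∨ (x_1 → x_2) = 1/2 ∨ 1/2 = 1/2
(x_3 → (x_1 ∨ (x_1 → x_2))) → (x_1 ∨ (x_1 → x_2)) = 1 → 1/2 = 1/2
(((x_1 ↔ (x_1 → x_2)) → x_3) → x_3) → ((x_3 → (x_1 ∨ (x_1 → x_2))) → (x_1 ∨ (x_1 → x_2))) = 1 → 1/2 = 1/2
This gives 1/2 ≠ 1.

No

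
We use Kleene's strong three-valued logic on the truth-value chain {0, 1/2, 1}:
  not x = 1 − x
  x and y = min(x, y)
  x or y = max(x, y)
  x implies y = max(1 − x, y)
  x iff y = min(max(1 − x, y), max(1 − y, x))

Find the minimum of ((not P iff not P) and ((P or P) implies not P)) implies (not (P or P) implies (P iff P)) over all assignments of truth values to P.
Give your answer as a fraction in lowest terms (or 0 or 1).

Take P = 1/2:
not P = not 1/2 = 1/2
not P = not 1/2 = 1/2
not P iff not P = 1/2 iff 1/2 = 1/2
P or P = 1/2 or 1/2 = 1/2
not P = not 1/2 = 1/2
(P or P) implies not P = 1/2 implies 1/2 = 1/2
(not P iff not P) and ((P or P) implies not P) = 1/2 and 1/2 = 1/2
P or P = 1/2 or 1/2 = 1/2
not (P or P) = not 1/2 = 1/2
P iff P = 1/2 iff 1/2 = 1/2
not (P or P) implies (P iff P) = 1/2 implies 1/2 = 1/2
((not P iff not P) and ((P or P) implies not P)) implies (not (P or P) implies (P iff P)) = 1/2 implies 1/2 = 1/2
No assignment yields a value below 1/2, so this is the minimum.

1/2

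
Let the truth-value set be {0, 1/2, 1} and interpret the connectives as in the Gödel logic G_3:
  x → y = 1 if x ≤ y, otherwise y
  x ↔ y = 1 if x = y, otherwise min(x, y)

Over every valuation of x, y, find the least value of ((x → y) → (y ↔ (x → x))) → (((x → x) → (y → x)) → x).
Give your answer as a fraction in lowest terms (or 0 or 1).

1/2

Take x = 1/2, y = 0:
x → y = 1/2 → 0 = 0
x → x = 1/2 → 1/2 = 1
y ↔ (x → x) = 0 ↔ 1 = 0
(x → y) → (y ↔ (x → x)) = 0 → 0 = 1
x → x = 1/2 → 1/2 = 1
y → x = 0 → 1/2 = 1
(x → x) → (y → x) = 1 → 1 = 1
((x → x) → (y → x)) → x = 1 → 1/2 = 1/2
((x → y) → (y ↔ (x → x))) → (((x → x) → (y → x)) → x) = 1 → 1/2 = 1/2
No assignment yields a value below 1/2, so this is the minimum.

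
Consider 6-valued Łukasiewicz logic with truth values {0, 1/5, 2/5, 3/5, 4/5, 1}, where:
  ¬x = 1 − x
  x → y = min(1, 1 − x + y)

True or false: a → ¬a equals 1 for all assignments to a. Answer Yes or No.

Counterexample: take a = 3/5.
¬a = ¬3/5 = 2/5
a → ¬a = 3/5 → 2/5 = 4/5
This gives 4/5 ≠ 1.

No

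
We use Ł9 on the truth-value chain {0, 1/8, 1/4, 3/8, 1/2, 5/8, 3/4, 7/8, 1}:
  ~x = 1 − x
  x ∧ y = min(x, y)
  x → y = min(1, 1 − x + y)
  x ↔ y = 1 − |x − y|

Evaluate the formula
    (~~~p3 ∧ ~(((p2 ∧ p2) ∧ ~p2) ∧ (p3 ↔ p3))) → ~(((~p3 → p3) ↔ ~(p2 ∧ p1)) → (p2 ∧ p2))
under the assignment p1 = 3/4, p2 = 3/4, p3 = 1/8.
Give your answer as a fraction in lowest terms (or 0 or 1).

~p3 = ~1/8 = 7/8
~~p3 = ~7/8 = 1/8
~~~p3 = ~1/8 = 7/8
p2 ∧ p2 = 3/4 ∧ 3/4 = 3/4
~p2 = ~3/4 = 1/4
(p2 ∧ p2) ∧ ~p2 = 3/4 ∧ 1/4 = 1/4
p3 ↔ p3 = 1/8 ↔ 1/8 = 1
((p2 ∧ p2) ∧ ~p2) ∧ (p3 ↔ p3) = 1/4 ∧ 1 = 1/4
~(((p2 ∧ p2) ∧ ~p2) ∧ (p3 ↔ p3)) = ~1/4 = 3/4
~~~p3 ∧ ~(((p2 ∧ p2) ∧ ~p2) ∧ (p3 ↔ p3)) = 7/8 ∧ 3/4 = 3/4
~p3 = ~1/8 = 7/8
~p3 → p3 = 7/8 → 1/8 = 1/4
p2 ∧ p1 = 3/4 ∧ 3/4 = 3/4
~(p2 ∧ p1) = ~3/4 = 1/4
(~p3 → p3) ↔ ~(p2 ∧ p1) = 1/4 ↔ 1/4 = 1
p2 ∧ p2 = 3/4 ∧ 3/4 = 3/4
((~p3 → p3) ↔ ~(p2 ∧ p1)) → (p2 ∧ p2) = 1 → 3/4 = 3/4
~(((~p3 → p3) ↔ ~(p2 ∧ p1)) → (p2 ∧ p2)) = ~3/4 = 1/4
(~~~p3 ∧ ~(((p2 ∧ p2) ∧ ~p2) ∧ (p3 ↔ p3))) → ~(((~p3 → p3) ↔ ~(p2 ∧ p1)) → (p2 ∧ p2)) = 3/4 → 1/4 = 1/2

1/2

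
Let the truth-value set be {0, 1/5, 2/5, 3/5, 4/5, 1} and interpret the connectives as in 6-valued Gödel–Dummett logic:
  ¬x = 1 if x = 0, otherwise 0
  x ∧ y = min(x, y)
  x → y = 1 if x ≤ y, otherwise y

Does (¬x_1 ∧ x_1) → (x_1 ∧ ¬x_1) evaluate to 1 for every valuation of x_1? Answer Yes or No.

x_1 = 0 ↦ 1
x_1 = 1/5 ↦ 1
x_1 = 2/5 ↦ 1
x_1 = 3/5 ↦ 1
x_1 = 4/5 ↦ 1
x_1 = 1 ↦ 1
Every assignment gives a value ≥ 1.

Yes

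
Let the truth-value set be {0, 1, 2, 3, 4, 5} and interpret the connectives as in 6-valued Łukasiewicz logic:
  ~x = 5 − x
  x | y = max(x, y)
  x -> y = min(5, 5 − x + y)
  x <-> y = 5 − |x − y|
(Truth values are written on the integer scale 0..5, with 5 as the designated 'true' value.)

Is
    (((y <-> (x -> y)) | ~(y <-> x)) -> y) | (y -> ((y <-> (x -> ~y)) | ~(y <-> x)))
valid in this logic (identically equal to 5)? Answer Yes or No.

Counterexample: take x = 5, y = 4.
x -> y = 5 -> 4 = 4
y <-> (x -> y) = 4 <-> 4 = 5
y <-> x = 4 <-> 5 = 4
~(y <-> x) = ~4 = 1
(y <-> (x -> y)) | ~(y <-> x) = 5 | 1 = 5
((y <-> (x -> y)) | ~(y <-> x)) -> y = 5 -> 4 = 4
~y = ~4 = 1
x -> ~y = 5 -> 1 = 1
y <-> (x -> ~y) = 4 <-> 1 = 2
y <-> x = 4 <-> 5 = 4
~(y <-> x) = ~4 = 1
(y <-> (x -> ~y)) | ~(y <-> x) = 2 | 1 = 2
y -> ((y <-> (x -> ~y)) | ~(y <-> x)) = 4 -> 2 = 3
(((y <-> (x -> y)) | ~(y <-> x)) -> y) | (y -> ((y <-> (x -> ~y)) | ~(y <-> x))) = 4 | 3 = 4
This gives 4 ≠ 5.

No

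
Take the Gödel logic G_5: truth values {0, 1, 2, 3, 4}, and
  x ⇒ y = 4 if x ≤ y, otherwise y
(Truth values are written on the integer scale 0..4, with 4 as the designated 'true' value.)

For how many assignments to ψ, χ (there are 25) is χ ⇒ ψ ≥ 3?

16

value 4: 15 assignments (counts)
value 3: 1 assignment (counts)
value 2: 2 assignments
value 1: 3 assignments
value 0: 4 assignments
So 16 of the 25 assignments meet the threshold.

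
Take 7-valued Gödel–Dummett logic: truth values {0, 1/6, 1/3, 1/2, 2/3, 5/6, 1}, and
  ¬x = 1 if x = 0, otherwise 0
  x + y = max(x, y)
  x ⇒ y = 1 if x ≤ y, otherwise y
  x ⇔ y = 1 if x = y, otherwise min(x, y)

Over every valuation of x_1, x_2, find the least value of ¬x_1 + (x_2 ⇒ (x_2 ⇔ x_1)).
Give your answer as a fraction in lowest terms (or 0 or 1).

Take x_1 = 1/6, x_2 = 1/3:
¬x_1 = ¬1/6 = 0
x_2 ⇔ x_1 = 1/3 ⇔ 1/6 = 1/6
x_2 ⇒ (x_2 ⇔ x_1) = 1/3 ⇒ 1/6 = 1/6
¬x_1 + (x_2 ⇒ (x_2 ⇔ x_1)) = 0 + 1/6 = 1/6
No assignment yields a value below 1/6, so this is the minimum.

1/6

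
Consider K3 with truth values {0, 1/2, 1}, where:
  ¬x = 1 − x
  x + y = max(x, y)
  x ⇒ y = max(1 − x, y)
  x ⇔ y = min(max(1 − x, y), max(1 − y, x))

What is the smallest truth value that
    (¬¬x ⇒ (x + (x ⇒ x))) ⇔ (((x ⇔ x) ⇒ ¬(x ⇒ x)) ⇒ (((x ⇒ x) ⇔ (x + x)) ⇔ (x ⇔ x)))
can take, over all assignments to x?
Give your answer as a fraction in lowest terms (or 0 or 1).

1/2

Take x = 1/2:
¬x = ¬1/2 = 1/2
¬¬x = ¬1/2 = 1/2
x ⇒ x = 1/2 ⇒ 1/2 = 1/2
x + (x ⇒ x) = 1/2 + 1/2 = 1/2
¬¬x ⇒ (x + (x ⇒ x)) = 1/2 ⇒ 1/2 = 1/2
x ⇔ x = 1/2 ⇔ 1/2 = 1/2
x ⇒ x = 1/2 ⇒ 1/2 = 1/2
¬(x ⇒ x) = ¬1/2 = 1/2
(x ⇔ x) ⇒ ¬(x ⇒ x) = 1/2 ⇒ 1/2 = 1/2
x ⇒ x = 1/2 ⇒ 1/2 = 1/2
x + x = 1/2 + 1/2 = 1/2
(x ⇒ x) ⇔ (x + x) = 1/2 ⇔ 1/2 = 1/2
x ⇔ x = 1/2 ⇔ 1/2 = 1/2
((x ⇒ x) ⇔ (x + x)) ⇔ (x ⇔ x) = 1/2 ⇔ 1/2 = 1/2
((x ⇔ x) ⇒ ¬(x ⇒ x)) ⇒ (((x ⇒ x) ⇔ (x + x)) ⇔ (x ⇔ x)) = 1/2 ⇒ 1/2 = 1/2
(¬¬x ⇒ (x + (x ⇒ x))) ⇔ (((x ⇔ x) ⇒ ¬(x ⇒ x)) ⇒ (((x ⇒ x) ⇔ (x + x)) ⇔ (x ⇔ x))) = 1/2 ⇔ 1/2 = 1/2
No assignment yields a value below 1/2, so this is the minimum.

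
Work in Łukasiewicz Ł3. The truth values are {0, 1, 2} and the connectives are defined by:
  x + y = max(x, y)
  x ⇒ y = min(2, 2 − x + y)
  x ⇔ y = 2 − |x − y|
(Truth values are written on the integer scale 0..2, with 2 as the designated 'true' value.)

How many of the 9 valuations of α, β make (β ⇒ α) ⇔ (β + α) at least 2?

α = 0, β = 0 ↦ 0  <
α = 0, β = 1 ↦ 2  ≥
α = 0, β = 2 ↦ 0  <
α = 1, β = 0 ↦ 1  <
α = 1, β = 1 ↦ 1  <
α = 1, β = 2 ↦ 1  <
α = 2, β = 0 ↦ 2  ≥
α = 2, β = 1 ↦ 2  ≥
α = 2, β = 2 ↦ 2  ≥
So 4 of the 9 assignments meet the threshold.

4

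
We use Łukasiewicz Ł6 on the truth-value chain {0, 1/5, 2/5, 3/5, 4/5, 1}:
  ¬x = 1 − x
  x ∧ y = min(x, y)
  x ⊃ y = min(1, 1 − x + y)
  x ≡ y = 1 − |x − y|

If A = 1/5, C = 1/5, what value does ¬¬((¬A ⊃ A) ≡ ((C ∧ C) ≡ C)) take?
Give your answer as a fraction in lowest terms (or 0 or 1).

¬A = ¬1/5 = 4/5
¬A ⊃ A = 4/5 ⊃ 1/5 = 2/5
C ∧ C = 1/5 ∧ 1/5 = 1/5
(C ∧ C) ≡ C = 1/5 ≡ 1/5 = 1
(¬A ⊃ A) ≡ ((C ∧ C) ≡ C) = 2/5 ≡ 1 = 2/5
¬((¬A ⊃ A) ≡ ((C ∧ C) ≡ C)) = ¬2/5 = 3/5
¬¬((¬A ⊃ A) ≡ ((C ∧ C) ≡ C)) = ¬3/5 = 2/5

2/5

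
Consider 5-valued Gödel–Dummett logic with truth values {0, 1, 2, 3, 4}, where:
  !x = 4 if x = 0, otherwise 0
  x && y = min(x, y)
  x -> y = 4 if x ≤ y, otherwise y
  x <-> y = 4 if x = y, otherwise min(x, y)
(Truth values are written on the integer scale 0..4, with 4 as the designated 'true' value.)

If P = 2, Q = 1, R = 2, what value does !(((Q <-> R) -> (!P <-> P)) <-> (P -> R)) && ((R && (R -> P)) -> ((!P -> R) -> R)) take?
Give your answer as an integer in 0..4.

4

Q <-> R = 1 <-> 2 = 1
!P = !2 = 0
!P <-> P = 0 <-> 2 = 0
(Q <-> R) -> (!P <-> P) = 1 -> 0 = 0
P -> R = 2 -> 2 = 4
((Q <-> R) -> (!P <-> P)) <-> (P -> R) = 0 <-> 4 = 0
!(((Q <-> R) -> (!P <-> P)) <-> (P -> R)) = !0 = 4
R -> P = 2 -> 2 = 4
R && (R -> P) = 2 && 4 = 2
!P = !2 = 0
!P -> R = 0 -> 2 = 4
(!P -> R) -> R = 4 -> 2 = 2
(R && (R -> P)) -> ((!P -> R) -> R) = 2 -> 2 = 4
!(((Q <-> R) -> (!P <-> P)) <-> (P -> R)) && ((R && (R -> P)) -> ((!P -> R) -> R)) = 4 && 4 = 4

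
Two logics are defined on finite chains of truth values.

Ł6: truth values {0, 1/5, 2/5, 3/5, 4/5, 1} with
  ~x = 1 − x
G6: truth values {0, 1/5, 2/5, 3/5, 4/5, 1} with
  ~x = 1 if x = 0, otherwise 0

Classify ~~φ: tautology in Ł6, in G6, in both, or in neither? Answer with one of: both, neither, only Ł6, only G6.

neither

In Ł6: at φ = 0 the value is 0 — not a tautology.
In G6: at φ = 0 the value is 0 — not a tautology.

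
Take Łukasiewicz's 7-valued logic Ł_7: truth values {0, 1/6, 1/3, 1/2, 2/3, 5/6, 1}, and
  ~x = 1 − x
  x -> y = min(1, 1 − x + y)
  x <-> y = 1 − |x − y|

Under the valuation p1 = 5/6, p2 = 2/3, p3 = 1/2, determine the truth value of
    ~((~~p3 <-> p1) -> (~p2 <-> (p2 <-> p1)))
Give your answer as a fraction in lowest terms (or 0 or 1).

~p3 = ~1/2 = 1/2
~~p3 = ~1/2 = 1/2
~~p3 <-> p1 = 1/2 <-> 5/6 = 2/3
~p2 = ~2/3 = 1/3
p2 <-> p1 = 2/3 <-> 5/6 = 5/6
~p2 <-> (p2 <-> p1) = 1/3 <-> 5/6 = 1/2
(~~p3 <-> p1) -> (~p2 <-> (p2 <-> p1)) = 2/3 -> 1/2 = 5/6
~((~~p3 <-> p1) -> (~p2 <-> (p2 <-> p1))) = ~5/6 = 1/6

1/6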